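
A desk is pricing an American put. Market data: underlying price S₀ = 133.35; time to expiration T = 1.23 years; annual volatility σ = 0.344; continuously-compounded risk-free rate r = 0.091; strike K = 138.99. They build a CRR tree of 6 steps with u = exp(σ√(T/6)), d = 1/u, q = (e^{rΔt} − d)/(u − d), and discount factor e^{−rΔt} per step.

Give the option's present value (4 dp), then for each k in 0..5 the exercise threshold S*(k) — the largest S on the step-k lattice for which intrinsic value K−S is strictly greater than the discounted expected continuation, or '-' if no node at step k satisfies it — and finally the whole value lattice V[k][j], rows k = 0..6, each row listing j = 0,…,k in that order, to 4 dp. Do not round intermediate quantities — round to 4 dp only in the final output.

price = 17.5912
boundary = - - 97.6580 83.5729 97.6580 114.1170
tree:
17.5912
27.4618 9.1642
41.3320 15.7192 3.4770
55.4171 26.0915 6.7640 0.5848
67.4707 41.3320 13.0414 1.2449 0.0000
77.7859 55.4171 24.8730 2.6497 0.0000 0.0000
86.6133 67.4707 41.3320 5.6400 0.0000 0.0000 0.0000

params: Δt=0.20500 u=1.16854 d=0.85577 q=0.52135 e^(-rΔt)=0.98152
t_6 payoffs: 86.6133 67.4707 41.3320 5.6400 0.0000 0.0000 0.0000
t_5: node(5,0) S=61.2041 payoff=77.7859 vs cont=75.2171 → 77.7859 [stop]  node(5,1) S=83.5729 payoff=55.4171 vs cont=52.8483 → 55.4171 [stop]  node(5,2) S=114.1170 payoff=24.8730 vs cont=22.3041 → 24.8730 [stop]  node(5,3) S=155.8244 payoff=0.0000 vs cont=2.6497 → 2.6497 [wait]  node(5,4) S=212.7750 payoff=0.0000 vs cont=0.0000 → 0.0000 [wait]  node(5,5) S=290.5397 payoff=0.0000 vs cont=0.0000 → 0.0000 [wait]  ⇒ S*(5)=114.1170
t_4: node(4,0) S=71.5193 payoff=67.4707 vs cont=64.9019 → 67.4707 [stop]  node(4,1) S=97.6580 payoff=41.3320 vs cont=38.7631 → 41.3320 [stop]  node(4,2) S=133.3500 payoff=5.6400 vs cont=13.0414 → 13.0414 [wait]  node(4,3) S=182.0866 payoff=0.0000 vs cont=1.2449 → 1.2449 [wait]  node(4,4) S=248.6354 payoff=0.0000 vs cont=0.0000 → 0.0000 [wait]  ⇒ S*(4)=97.6580
t_3: node(3,0) S=83.5729 payoff=55.4171 vs cont=52.8483 → 55.4171 [stop]  node(3,1) S=114.1170 payoff=24.8730 vs cont=26.0915 → 26.0915 [wait]  node(3,2) S=155.8244 payoff=0.0000 vs cont=6.7640 → 6.7640 [wait]  node(3,3) S=212.7750 payoff=0.0000 vs cont=0.5848 → 0.5848 [wait]  ⇒ S*(3)=83.5729
t_2: node(2,0) S=97.6580 payoff=41.3320 vs cont=39.3867 → 41.3320 [stop]  node(2,1) S=133.3500 payoff=5.6400 vs cont=15.7192 → 15.7192 [wait]  node(2,2) S=182.0866 payoff=0.0000 vs cont=3.4770 → 3.4770 [wait]  ⇒ S*(2)=97.6580
t_1: node(1,0) S=114.1170 payoff=24.8730 vs cont=27.4618 → 27.4618 [wait]  node(1,1) S=155.8244 payoff=0.0000 vs cont=9.1642 → 9.1642 [wait]  ⇒ S*(1)=-
t_0: node(0,0) S=133.3500 payoff=5.6400 vs cont=17.5912 → 17.5912 [wait]  ⇒ S*(0)=-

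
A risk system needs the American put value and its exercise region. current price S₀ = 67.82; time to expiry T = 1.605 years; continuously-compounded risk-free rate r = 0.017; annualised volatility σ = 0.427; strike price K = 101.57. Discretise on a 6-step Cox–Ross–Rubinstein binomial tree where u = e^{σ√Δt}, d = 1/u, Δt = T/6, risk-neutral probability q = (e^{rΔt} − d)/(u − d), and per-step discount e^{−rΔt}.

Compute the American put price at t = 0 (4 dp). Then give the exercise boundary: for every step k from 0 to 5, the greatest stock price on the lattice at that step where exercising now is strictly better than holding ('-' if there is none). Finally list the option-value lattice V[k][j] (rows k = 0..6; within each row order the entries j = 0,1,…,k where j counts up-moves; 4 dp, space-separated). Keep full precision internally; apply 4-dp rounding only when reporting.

price = 37.7661
boundary = - - 43.6047 54.3808 43.6047 54.3808
tree:
37.7661
47.7277 26.2240
57.9653 35.9551 14.8423
66.6060 47.1892 22.8724 5.3820
73.5345 57.9653 33.8839 9.9248 0.0000
79.0900 66.6060 47.1892 18.3020 0.0000 0.0000
83.5446 73.5345 57.9653 33.7500 0.0000 0.0000 0.0000

params: Δt=0.26750 u=1.24713 d=0.80184 q=0.45525 e^(-rΔt)=0.99546
t_6 payoffs: 83.5446 73.5345 57.9653 33.7500 0.0000 0.0000 0.0000
t_5: node(5,0) S=22.4800 payoff=79.0900 vs cont=78.6291 → 79.0900 [stop]  node(5,1) S=34.9640 payoff=66.6060 vs cont=66.1452 → 66.6060 [stop]  node(5,2) S=54.3808 payoff=47.1892 vs cont=46.7284 → 47.1892 [stop]  node(5,3) S=84.5805 payoff=16.9895 vs cont=18.3020 → 18.3020 [wait]  node(5,4) S=131.5511 payoff=0.0000 vs cont=0.0000 → 0.0000 [wait]  node(5,5) S=204.6063 payoff=0.0000 vs cont=0.0000 → 0.0000 [wait]  ⇒ S*(5)=54.3808
t_4: node(4,0) S=28.0355 payoff=73.5345 vs cont=73.0736 → 73.5345 [stop]  node(4,1) S=43.6047 payoff=57.9653 vs cont=57.5045 → 57.9653 [stop]  node(4,2) S=67.8200 payoff=33.7500 vs cont=33.8839 → 33.8839 [wait]  node(4,3) S=105.4830 payoff=0.0000 vs cont=9.9248 → 9.9248 [wait]  node(4,4) S=164.0615 payoff=0.0000 vs cont=0.0000 → 0.0000 [wait]  ⇒ S*(4)=43.6047
t_3: node(3,0) S=34.9640 payoff=66.6060 vs cont=66.1452 → 66.6060 [stop]  node(3,1) S=54.3808 payoff=47.1892 vs cont=46.7891 → 47.1892 [stop]  node(3,2) S=84.5805 payoff=16.9895 vs cont=22.8724 → 22.8724 [wait]  node(3,3) S=131.5511 payoff=0.0000 vs cont=5.3820 → 5.3820 [wait]  ⇒ S*(3)=54.3808
t_2: node(2,0) S=43.6047 payoff=57.9653 vs cont=57.5045 → 57.9653 [stop]  node(2,1) S=67.8200 payoff=33.7500 vs cont=35.9551 → 35.9551 [wait]  node(2,2) S=105.4830 payoff=0.0000 vs cont=14.8423 → 14.8423 [wait]  ⇒ S*(2)=43.6047
t_1: node(1,0) S=54.3808 payoff=47.1892 vs cont=47.7277 → 47.7277 [wait]  node(1,1) S=84.5805 payoff=16.9895 vs cont=26.2240 → 26.2240 [wait]  ⇒ S*(1)=-
t_0: node(0,0) S=67.8200 payoff=33.7500 vs cont=37.7661 → 37.7661 [wait]  ⇒ S*(0)=-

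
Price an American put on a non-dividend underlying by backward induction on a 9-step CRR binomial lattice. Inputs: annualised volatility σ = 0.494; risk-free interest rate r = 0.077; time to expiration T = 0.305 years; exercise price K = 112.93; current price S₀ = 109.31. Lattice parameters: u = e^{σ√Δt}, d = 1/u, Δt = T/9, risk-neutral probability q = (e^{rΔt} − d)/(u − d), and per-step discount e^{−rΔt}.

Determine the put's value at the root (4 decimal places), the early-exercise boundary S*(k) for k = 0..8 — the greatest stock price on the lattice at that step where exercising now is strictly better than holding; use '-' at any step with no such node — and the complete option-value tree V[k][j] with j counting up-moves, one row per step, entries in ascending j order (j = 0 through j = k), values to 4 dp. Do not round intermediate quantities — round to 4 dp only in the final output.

price = 12.9273
boundary = - - - - 75.9767 83.2100 75.9767 83.2100 91.1319
tree:
12.9273
17.6230 8.1403
23.3205 11.8250 4.3734
29.8701 16.6718 6.8760 1.8088
36.9533 22.7044 10.5223 3.1421 0.4398
43.5577 29.7200 15.5705 5.3580 0.8674 0.0000
49.5881 36.9533 22.0889 8.9128 1.7106 0.0000 0.0000
55.0943 43.5577 29.7200 14.3152 3.3737 0.0000 0.0000 0.0000
60.1218 49.5881 36.9533 21.7981 6.6535 0.0000 0.0000 0.0000 0.0000
64.7123 55.0943 43.5577 29.7200 13.1221 0.0000 0.0000 0.0000 0.0000 0.0000

Δt=0.03389, u=1.09520, d=0.91307, q=0.49163, disc=e^(-rΔt)=0.99739
k=9 terminal: V=max(K-S,0) → 64.7123 55.0943 43.5577 29.7200 13.1221 0.0000 0.0000 0.0000 0.0000 0.0000
k=8: j=0 S=52.8082 intr=60.1218 cont=59.8275 V=60.1218[EX]; j=1 S=63.3419 intr=49.5881 cont=49.2938 V=49.5881[EX]; j=2 S=75.9767 intr=36.9533 cont=36.6590 V=36.9533[EX]; j=3 S=91.1319 intr=21.7981 cont=21.5038 V=21.7981[EX]; j=4 S=109.3100 intr=3.6200 cont=6.6535 V=6.6535[hold]; j=5 S=131.1141 intr=0.0000 cont=0.0000 V=0.0000[hold]; j=6 S=157.2675 intr=0.0000 cont=0.0000 V=0.0000[hold]; j=7 S=188.6378 intr=0.0000 cont=0.0000 V=0.0000[hold]; j=8 S=226.2655 intr=0.0000 cont=0.0000 V=0.0000[hold]  S*(8)=91.1319
k=7: j=0 S=57.8357 intr=55.0943 cont=54.8000 V=55.0943[EX]; j=1 S=69.3723 intr=43.5577 cont=43.2634 V=43.5577[EX]; j=2 S=83.2100 intr=29.7200 cont=29.4257 V=29.7200[EX]; j=3 S=99.8079 intr=13.1221 cont=14.3152 V=14.3152[hold]; j=4 S=119.7167 intr=0.0000 cont=3.3737 V=3.3737[hold]; j=5 S=143.5966 intr=0.0000 cont=0.0000 V=0.0000[hold]; j=6 S=172.2400 intr=0.0000 cont=0.0000 V=0.0000[hold]; j=7 S=206.5968 intr=0.0000 cont=0.0000 V=0.0000[hold]  S*(7)=83.2100
k=6: j=0 S=63.3419 intr=49.5881 cont=49.2938 V=49.5881[EX]; j=1 S=75.9767 intr=36.9533 cont=36.6590 V=36.9533[EX]; j=2 S=91.1319 intr=21.7981 cont=22.0889 V=22.0889[hold]; j=3 S=109.3100 intr=3.6200 cont=8.9128 V=8.9128[hold]; j=4 S=131.1141 intr=0.0000 cont=1.7106 V=1.7106[hold]; j=5 S=157.2675 intr=0.0000 cont=0.0000 V=0.0000[hold]; j=6 S=188.6378 intr=0.0000 cont=0.0000 V=0.0000[hold]  S*(6)=75.9767
k=5: j=0 S=69.3723 intr=43.5577 cont=43.2634 V=43.5577[EX]; j=1 S=83.2100 intr=29.7200 cont=29.5683 V=29.7200[EX]; j=2 S=99.8079 intr=13.1221 cont=15.5705 V=15.5705[hold]; j=3 S=119.7167 intr=0.0000 cont=5.3580 V=5.3580[hold]; j=4 S=143.5966 intr=0.0000 cont=0.8674 V=0.8674[hold]; j=5 S=172.2400 intr=0.0000 cont=0.0000 V=0.0000[hold]  S*(5)=83.2100
k=4: j=0 S=75.9767 intr=36.9533 cont=36.6590 V=36.9533[EX]; j=1 S=91.1319 intr=21.7981 cont=22.7044 V=22.7044[hold]; j=2 S=109.3100 intr=3.6200 cont=10.5223 V=10.5223[hold]; j=3 S=131.1141 intr=0.0000 cont=3.1421 V=3.1421[hold]; j=4 S=157.2675 intr=0.0000 cont=0.4398 V=0.4398[hold]  S*(4)=75.9767
k=3: j=0 S=83.2100 intr=29.7200 cont=29.8701 V=29.8701[hold]; j=1 S=99.8079 intr=13.1221 cont=16.6718 V=16.6718[hold]; j=2 S=119.7167 intr=0.0000 cont=6.8760 V=6.8760[hold]; j=3 S=143.5966 intr=0.0000 cont=1.8088 V=1.8088[hold]  S*(3)=-
k=2: j=0 S=91.1319 intr=21.7981 cont=23.3205 V=23.3205[hold]; j=1 S=109.3100 intr=3.6200 cont=11.8250 V=11.8250[hold]; j=2 S=131.1141 intr=0.0000 cont=4.3734 V=4.3734[hold]  S*(2)=-
k=1: j=0 S=99.8079 intr=13.1221 cont=17.6230 V=17.6230[hold]; j=1 S=119.7167 intr=0.0000 cont=8.1403 V=8.1403[hold]  S*(1)=-
k=0: j=0 S=109.3100 intr=3.6200 cont=12.9273 V=12.9273[hold]  S*(0)=-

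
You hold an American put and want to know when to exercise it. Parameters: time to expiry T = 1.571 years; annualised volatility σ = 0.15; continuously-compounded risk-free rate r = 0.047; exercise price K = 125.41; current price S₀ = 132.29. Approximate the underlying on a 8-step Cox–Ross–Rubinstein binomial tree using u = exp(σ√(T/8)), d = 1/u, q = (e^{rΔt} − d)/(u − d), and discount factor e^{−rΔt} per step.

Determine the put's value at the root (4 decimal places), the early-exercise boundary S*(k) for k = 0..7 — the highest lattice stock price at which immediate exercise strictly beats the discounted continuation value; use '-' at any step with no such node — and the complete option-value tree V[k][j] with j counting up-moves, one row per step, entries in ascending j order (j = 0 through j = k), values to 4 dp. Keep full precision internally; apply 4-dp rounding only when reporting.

Δt=0.19637, u=1.06873, d=0.93569, q=0.55308, disc=e^(-rΔt)=0.99081
k=8 terminal: V=max(K-S,0) → 47.6812 36.6294 24.0061 9.5881 0.0000 0.0000 0.0000 0.0000 0.0000
k=7: j=0 S=83.0711 intr=42.3389 cont=41.1867 V=42.3389[EX]; j=1 S=94.8826 intr=30.5274 cont=29.3753 V=30.5274[EX]; j=2 S=108.3734 intr=17.0366 cont=15.8845 V=17.0366[EX]; j=3 S=123.7824 intr=1.6276 cont=4.2457 V=4.2457[hold]; j=4 S=141.3823 intr=0.0000 cont=0.0000 V=0.0000[hold]; j=5 S=161.4847 intr=0.0000 cont=0.0000 V=0.0000[hold]; j=6 S=184.4453 intr=0.0000 cont=0.0000 V=0.0000[hold]; j=7 S=210.6706 intr=0.0000 cont=0.0000 V=0.0000[hold]  S*(7)=108.3734
k=6: j=0 S=88.7806 intr=36.6294 cont=35.4772 V=36.6294[EX]; j=1 S=101.4039 intr=24.0061 cont=22.8540 V=24.0061[EX]; j=2 S=115.8219 intr=9.5881 cont=9.8706 V=9.8706[hold]; j=3 S=132.2900 intr=0.0000 cont=1.8800 V=1.8800[hold]; j=4 S=151.0996 intr=0.0000 cont=0.0000 V=0.0000[hold]; j=5 S=172.5836 intr=0.0000 cont=0.0000 V=0.0000[hold]; j=6 S=197.1223 intr=0.0000 cont=0.0000 V=0.0000[hold]  S*(6)=101.4039
k=5: j=0 S=94.8826 intr=30.5274 cont=29.3753 V=30.5274[EX]; j=1 S=108.3734 intr=17.0366 cont=16.0393 V=17.0366[EX]; j=2 S=123.7824 intr=1.6276 cont=5.4011 V=5.4011[hold]; j=3 S=141.3823 intr=0.0000 cont=0.8325 V=0.8325[hold]; j=4 S=161.4847 intr=0.0000 cont=0.0000 V=0.0000[hold]; j=5 S=184.4453 intr=0.0000 cont=0.0000 V=0.0000[hold]  S*(5)=108.3734
k=4: j=0 S=101.4039 intr=24.0061 cont=22.8540 V=24.0061[EX]; j=1 S=115.8219 intr=9.5881 cont=10.5038 V=10.5038[hold]; j=2 S=132.2900 intr=0.0000 cont=2.8479 V=2.8479[hold]; j=3 S=151.0996 intr=0.0000 cont=0.3686 V=0.3686[hold]; j=4 S=172.5836 intr=0.0000 cont=0.0000 V=0.0000[hold]  S*(4)=101.4039
k=3: j=0 S=108.3734 intr=17.0366 cont=16.3863 V=17.0366[EX]; j=1 S=123.7824 intr=1.6276 cont=6.2118 V=6.2118[hold]; j=2 S=141.3823 intr=0.0000 cont=1.4631 V=1.4631[hold]; j=3 S=161.4847 intr=0.0000 cont=0.1632 V=0.1632[hold]  S*(3)=108.3734
k=2: j=0 S=115.8219 intr=9.5881 cont=10.9481 V=10.9481[hold]; j=1 S=132.2900 intr=0.0000 cont=3.5524 V=3.5524[hold]; j=2 S=151.0996 intr=0.0000 cont=0.7373 V=0.7373[hold]  S*(2)=-
k=1: j=0 S=123.7824 intr=1.6276 cont=6.7947 V=6.7947[hold]; j=1 S=141.3823 intr=0.0000 cont=1.9771 V=1.9771[hold]  S*(1)=-
k=0: j=0 S=132.2900 intr=0.0000 cont=4.0922 V=4.0922[hold]  S*(0)=-

price = 4.0922
boundary = - - - 108.3734 101.4039 108.3734 101.4039 108.3734
tree:
4.0922
6.7947 1.9771
10.9481 3.5524 0.7373
17.0366 6.2118 1.4631 0.1632
24.0061 10.5038 2.8479 0.3686 0.0000
30.5274 17.0366 5.4011 0.8325 0.0000 0.0000
36.6294 24.0061 9.8706 1.8800 0.0000 0.0000 0.0000
42.3389 30.5274 17.0366 4.2457 0.0000 0.0000 0.0000 0.0000
47.6812 36.6294 24.0061 9.5881 0.0000 0.0000 0.0000 0.0000 0.0000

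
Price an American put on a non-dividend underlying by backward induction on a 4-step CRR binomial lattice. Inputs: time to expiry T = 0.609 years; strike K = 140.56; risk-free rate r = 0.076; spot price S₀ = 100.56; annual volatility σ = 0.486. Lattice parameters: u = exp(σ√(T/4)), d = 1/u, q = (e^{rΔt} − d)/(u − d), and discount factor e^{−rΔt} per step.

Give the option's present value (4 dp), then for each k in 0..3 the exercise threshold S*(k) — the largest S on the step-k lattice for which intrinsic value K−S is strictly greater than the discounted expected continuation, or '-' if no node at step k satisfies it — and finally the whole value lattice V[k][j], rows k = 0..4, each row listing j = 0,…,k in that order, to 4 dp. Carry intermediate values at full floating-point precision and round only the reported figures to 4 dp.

price = 41.4478
boundary = - 83.1895 100.5600 83.1895
tree:
41.4478
57.3705 25.4185
71.7405 40.0000 10.4374
83.6282 57.3705 20.4328 0.0000
93.4625 71.7405 40.0000 0.0000 0.0000

Δt=0.15225, u=1.20881, d=0.82726, q=0.48324, disc=e^(-rΔt)=0.98850
k=4 terminal: V=max(K-S,0) → 93.4625 71.7405 40.0000 0.0000 0.0000
k=3: j=0 S=56.9318 intr=83.6282 cont=82.0111 V=83.6282[EX]; j=1 S=83.1895 intr=57.3705 cont=55.7535 V=57.3705[EX]; j=2 S=121.5576 intr=19.0024 cont=20.4328 V=20.4328[hold]; j=3 S=177.6215 intr=0.0000 cont=0.0000 V=0.0000[hold]  S*(3)=83.1895
k=2: j=0 S=68.8195 intr=71.7405 cont=70.1234 V=71.7405[EX]; j=1 S=100.5600 intr=40.0000 cont=39.0662 V=40.0000[EX]; j=2 S=146.9396 intr=0.0000 cont=10.4374 V=10.4374[hold]  S*(2)=100.5600
k=1: j=0 S=83.1895 intr=57.3705 cont=55.7535 V=57.3705[EX]; j=1 S=121.5576 intr=19.0024 cont=25.4185 V=25.4185[hold]  S*(1)=83.1895
k=0: j=0 S=100.5600 intr=40.0000 cont=41.4478 V=41.4478[hold]  S*(0)=-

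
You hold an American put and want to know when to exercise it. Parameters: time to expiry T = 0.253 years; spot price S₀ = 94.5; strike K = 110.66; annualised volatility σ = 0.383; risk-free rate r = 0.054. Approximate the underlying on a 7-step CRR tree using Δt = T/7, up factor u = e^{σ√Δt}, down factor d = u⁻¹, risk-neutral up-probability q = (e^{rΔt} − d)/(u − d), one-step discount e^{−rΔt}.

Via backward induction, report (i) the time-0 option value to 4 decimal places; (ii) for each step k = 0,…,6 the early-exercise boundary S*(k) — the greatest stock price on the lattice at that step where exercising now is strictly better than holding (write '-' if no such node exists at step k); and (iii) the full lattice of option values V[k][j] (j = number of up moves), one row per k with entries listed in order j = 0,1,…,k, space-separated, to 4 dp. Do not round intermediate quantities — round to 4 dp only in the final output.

price = 17.7836
boundary = - - 81.6934 75.9565 81.6934 87.8637 94.5000
tree:
17.7836
23.0865 12.4483
28.9666 17.1838 7.6702
34.7035 22.8075 11.5190 3.7772
40.0376 28.9666 16.6192 6.3655 1.1538
44.9971 34.7035 22.7963 10.3881 2.2901 0.0000
49.6083 40.0376 28.9666 16.1600 4.5456 0.0000 0.0000
53.8957 44.9971 34.7035 22.7963 9.0225 0.0000 0.0000 0.0000

Δt=0.03614  u=1.07553  d=0.92977  q=0.49521  discount=0.99805
step 7 (expiry): payoffs max(K−S,0) = 53.8957 44.9971 34.7035 22.7963 9.0225 0.0000 0.0000 0.0000
step 6: (k=6,j=0): S=61.0517, (K−S)⁺=49.6083, hold=49.3926 ⇒ V=49.6083 exercise | (k=6,j=1): S=70.6224, (K−S)⁺=40.0376, hold=39.8219 ⇒ V=40.0376 exercise | (k=6,j=2): S=81.6934, (K−S)⁺=28.9666, hold=28.7508 ⇒ V=28.9666 exercise | (k=6,j=3): S=94.5000, (K−S)⁺=16.1600, hold=15.9442 ⇒ V=16.1600 exercise | (k=6,j=4): S=109.3142, (K−S)⁺=1.3458, hold=4.5456 ⇒ V=4.5456 continue | (k=6,j=5): S=126.4507, (K−S)⁺=0.0000, hold=0.0000 ⇒ V=0.0000 continue | (k=6,j=6): S=146.2736, (K−S)⁺=0.0000, hold=0.0000 ⇒ V=0.0000 continue  boundary S*=94.5000
step 5: (k=5,j=0): S=65.6629, (K−S)⁺=44.9971, hold=44.7813 ⇒ V=44.9971 exercise | (k=5,j=1): S=75.9565, (K−S)⁺=34.7035, hold=34.4878 ⇒ V=34.7035 exercise | (k=5,j=2): S=87.8637, (K−S)⁺=22.7963, hold=22.5805 ⇒ V=22.7963 exercise | (k=5,j=3): S=101.6375, (K−S)⁺=9.0225, hold=10.3881 ⇒ V=10.3881 continue | (k=5,j=4): S=117.5706, (K−S)⁺=0.0000, hold=2.2901 ⇒ V=2.2901 continue | (k=5,j=5): S=136.0015, (K−S)⁺=0.0000, hold=0.0000 ⇒ V=0.0000 continue  boundary S*=87.8637
step 4: (k=4,j=0): S=70.6224, (K−S)⁺=40.0376, hold=39.8219 ⇒ V=40.0376 exercise | (k=4,j=1): S=81.6934, (K−S)⁺=28.9666, hold=28.7508 ⇒ V=28.9666 exercise | (k=4,j=2): S=94.5000, (K−S)⁺=16.1600, hold=16.6192 ⇒ V=16.6192 continue | (k=4,j=3): S=109.3142, (K−S)⁺=1.3458, hold=6.3655 ⇒ V=6.3655 continue | (k=4,j=4): S=126.4507, (K−S)⁺=0.0000, hold=1.1538 ⇒ V=1.1538 continue  boundary S*=81.6934
step 3: (k=3,j=0): S=75.9565, (K−S)⁺=34.7035, hold=34.4878 ⇒ V=34.7035 exercise | (k=3,j=1): S=87.8637, (K−S)⁺=22.7963, hold=22.8075 ⇒ V=22.8075 continue | (k=3,j=2): S=101.6375, (K−S)⁺=9.0225, hold=11.5190 ⇒ V=11.5190 continue | (k=3,j=3): S=117.5706, (K−S)⁺=0.0000, hold=3.7772 ⇒ V=3.7772 continue  boundary S*=75.9565
step 2: (k=2,j=0): S=81.6934, (K−S)⁺=28.9666, hold=28.7563 ⇒ V=28.9666 exercise | (k=2,j=1): S=94.5000, (K−S)⁺=16.1600, hold=17.1838 ⇒ V=17.1838 continue | (k=2,j=2): S=109.3142, (K−S)⁺=1.3458, hold=7.6702 ⇒ V=7.6702 continue  boundary S*=81.6934
step 1: (k=1,j=0): S=87.8637, (K−S)⁺=22.7963, hold=23.0865 ⇒ V=23.0865 continue | (k=1,j=1): S=101.6375, (K−S)⁺=9.0225, hold=12.4483 ⇒ V=12.4483 continue  boundary S*=-
step 0: (k=0,j=0): S=94.5000, (K−S)⁺=16.1600, hold=17.7836 ⇒ V=17.7836 continue  boundary S*=-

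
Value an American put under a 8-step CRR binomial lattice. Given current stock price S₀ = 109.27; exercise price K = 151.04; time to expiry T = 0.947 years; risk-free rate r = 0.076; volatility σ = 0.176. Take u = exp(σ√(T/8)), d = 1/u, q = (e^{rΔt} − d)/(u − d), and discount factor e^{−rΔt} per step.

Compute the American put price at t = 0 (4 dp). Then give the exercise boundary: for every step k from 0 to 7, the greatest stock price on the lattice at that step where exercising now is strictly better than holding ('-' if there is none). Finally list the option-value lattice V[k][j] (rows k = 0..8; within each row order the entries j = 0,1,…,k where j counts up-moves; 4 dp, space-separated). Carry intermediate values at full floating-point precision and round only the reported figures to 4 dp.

price = 41.7700
boundary = 109.2700 116.0912 123.3382 131.0375 123.3382 131.0375 139.2175 131.0375
tree:
41.7700
48.1904 34.9488
54.2335 41.7700 27.7018
59.9216 48.1904 34.9488 20.0025
65.2754 54.2335 41.7700 27.7018 12.2880
70.3147 59.9216 48.1904 34.9488 20.0025 6.4114
75.0579 65.2754 54.2335 41.7700 27.7018 11.8225 2.2537
79.5224 70.3147 59.9216 48.1904 34.9488 20.0025 5.1618 0.0000
83.7245 75.0579 65.2754 54.2335 41.7700 27.7018 11.8225 0.0000 0.0000

params: Δt=0.11837 u=1.06242 d=0.94124 q=0.55944 e^(-rΔt)=0.99104
t_8 payoffs: 83.7245 75.0579 65.2754 54.2335 41.7700 27.7018 11.8225 0.0000 0.0000
t_7: node(7,0) S=71.5176 payoff=79.5224 vs cont=78.1696 → 79.5224 [stop]  node(7,1) S=80.7253 payoff=70.3147 vs cont=68.9620 → 70.3147 [stop]  node(7,2) S=91.1184 payoff=59.9216 vs cont=58.5688 → 59.9216 [stop]  node(7,3) S=102.8496 payoff=48.1904 vs cont=46.8376 → 48.1904 [stop]  node(7,4) S=116.0912 payoff=34.9488 vs cont=33.5961 → 34.9488 [stop]  node(7,5) S=131.0375 payoff=20.0025 vs cont=18.6497 → 20.0025 [stop]  node(7,6) S=147.9082 payoff=3.1318 vs cont=5.1618 → 5.1618 [wait]  node(7,7) S=166.9509 payoff=0.0000 vs cont=0.0000 → 0.0000 [wait]  ⇒ S*(7)=131.0375
t_6: node(6,0) S=75.9821 payoff=75.0579 vs cont=73.7051 → 75.0579 [stop]  node(6,1) S=85.7646 payoff=65.2754 vs cont=63.9227 → 65.2754 [stop]  node(6,2) S=96.8065 payoff=54.2335 vs cont=52.8808 → 54.2335 [stop]  node(6,3) S=109.2700 payoff=41.7700 vs cont=40.4173 → 41.7700 [stop]  node(6,4) S=123.3382 payoff=27.7018 vs cont=26.3491 → 27.7018 [stop]  node(6,5) S=139.2175 payoff=11.8225 vs cont=11.5952 → 11.8225 [stop]  node(6,6) S=157.1414 payoff=0.0000 vs cont=2.2537 → 2.2537 [wait]  ⇒ S*(6)=139.2175
t_5: node(5,0) S=80.7253 payoff=70.3147 vs cont=68.9620 → 70.3147 [stop]  node(5,1) S=91.1184 payoff=59.9216 vs cont=58.5688 → 59.9216 [stop]  node(5,2) S=102.8496 payoff=48.1904 vs cont=46.8376 → 48.1904 [stop]  node(5,3) S=116.0912 payoff=34.9488 vs cont=33.5961 → 34.9488 [stop]  node(5,4) S=131.0375 payoff=20.0025 vs cont=18.6497 → 20.0025 [stop]  node(5,5) S=147.9082 payoff=3.1318 vs cont=6.4114 → 6.4114 [wait]  ⇒ S*(5)=131.0375
t_4: node(4,0) S=85.7646 payoff=65.2754 vs cont=63.9227 → 65.2754 [stop]  node(4,1) S=96.8065 payoff=54.2335 vs cont=52.8808 → 54.2335 [stop]  node(4,2) S=109.2700 payoff=41.7700 vs cont=40.4173 → 41.7700 [stop]  node(4,3) S=123.3382 payoff=27.7018 vs cont=26.3491 → 27.7018 [stop]  node(4,4) S=139.2175 payoff=11.8225 vs cont=12.2880 → 12.2880 [wait]  ⇒ S*(4)=123.3382
t_3: node(3,0) S=91.1184 payoff=59.9216 vs cont=58.5688 → 59.9216 [stop]  node(3,1) S=102.8496 payoff=48.1904 vs cont=46.8376 → 48.1904 [stop]  node(3,2) S=116.0912 payoff=34.9488 vs cont=33.5961 → 34.9488 [stop]  node(3,3) S=131.0375 payoff=20.0025 vs cont=18.9078 → 20.0025 [stop]  ⇒ S*(3)=131.0375
t_2: node(2,0) S=96.8065 payoff=54.2335 vs cont=52.8808 → 54.2335 [stop]  node(2,1) S=109.2700 payoff=41.7700 vs cont=40.4173 → 41.7700 [stop]  node(2,2) S=123.3382 payoff=27.7018 vs cont=26.3491 → 27.7018 [stop]  ⇒ S*(2)=123.3382
t_1: node(1,0) S=102.8496 payoff=48.1904 vs cont=46.8376 → 48.1904 [stop]  node(1,1) S=116.0912 payoff=34.9488 vs cont=33.5961 → 34.9488 [stop]  ⇒ S*(1)=116.0912
t_0: node(0,0) S=109.2700 payoff=41.7700 vs cont=40.4173 → 41.7700 [stop]  ⇒ S*(0)=109.2700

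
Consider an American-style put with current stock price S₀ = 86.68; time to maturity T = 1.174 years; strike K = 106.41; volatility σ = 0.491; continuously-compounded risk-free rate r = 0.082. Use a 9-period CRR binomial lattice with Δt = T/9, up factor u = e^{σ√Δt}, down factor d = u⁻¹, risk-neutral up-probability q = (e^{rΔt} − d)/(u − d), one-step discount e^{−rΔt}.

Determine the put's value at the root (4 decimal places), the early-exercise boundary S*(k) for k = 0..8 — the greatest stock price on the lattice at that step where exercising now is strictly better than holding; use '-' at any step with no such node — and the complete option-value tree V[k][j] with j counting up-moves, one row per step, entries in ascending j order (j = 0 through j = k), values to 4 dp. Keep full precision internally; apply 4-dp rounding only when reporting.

price = 26.8293
boundary = - - 60.7978 50.9181 60.7978 50.9181 60.7978 72.5944 86.6800
tree:
26.8293
35.5013 18.2494
45.6122 25.5912 10.8867
55.4919 34.7758 16.4417 5.2512
63.7661 45.6122 24.0820 8.7232 1.6946
70.6958 55.4919 33.9501 14.1761 3.1479 0.1948
76.4994 63.7661 45.6122 22.3647 5.8275 0.3830 0.0000
81.3599 70.6958 55.4919 33.8156 10.7463 0.7531 0.0000 0.0000
85.4305 76.4994 63.7661 45.6122 19.7300 1.4807 0.0000 0.0000 0.0000
88.8397 81.3599 70.6958 55.4919 33.8156 2.9114 0.0000 0.0000 0.0000 0.0000

params: Δt=0.13044 u=1.19403 d=0.83750 q=0.48594 e^(-rΔt)=0.98936
t_9 payoffs: 88.8397 81.3599 70.6958 55.4919 33.8156 2.9114 0.0000 0.0000 0.0000 0.0000
t_8: node(8,0) S=20.9795 payoff=85.4305 vs cont=84.2984 → 85.4305 [stop]  node(8,1) S=29.9106 payoff=76.4994 vs cont=75.3672 → 76.4994 [stop]  node(8,2) S=42.6439 payoff=63.7661 vs cont=62.6340 → 63.7661 [stop]  node(8,3) S=60.7978 payoff=45.6122 vs cont=44.4801 → 45.6122 [stop]  node(8,4) S=86.6800 payoff=19.7300 vs cont=18.5979 → 19.7300 [stop]  node(8,5) S=123.5805 payoff=0.0000 vs cont=1.4807 → 1.4807 [wait]  node(8,6) S=176.1900 payoff=0.0000 vs cont=0.0000 → 0.0000 [wait]  node(8,7) S=251.1958 payoff=0.0000 vs cont=0.0000 → 0.0000 [wait]  node(8,8) S=358.1323 payoff=0.0000 vs cont=0.0000 → 0.0000 [wait]  ⇒ S*(8)=86.6800
t_7: node(7,0) S=25.0501 payoff=81.3599 vs cont=80.2277 → 81.3599 [stop]  node(7,1) S=35.7142 payoff=70.6958 vs cont=69.5637 → 70.6958 [stop]  node(7,2) S=50.9181 payoff=55.4919 vs cont=54.3598 → 55.4919 [stop]  node(7,3) S=72.5944 payoff=33.8156 vs cont=32.6834 → 33.8156 [stop]  node(7,4) S=103.4986 payoff=2.9114 vs cont=10.7463 → 10.7463 [wait]  node(7,5) S=147.5590 payoff=0.0000 vs cont=0.7531 → 0.7531 [wait]  node(7,6) S=210.3763 payoff=0.0000 vs cont=0.0000 → 0.0000 [wait]  node(7,7) S=299.9356 payoff=0.0000 vs cont=0.0000 → 0.0000 [wait]  ⇒ S*(7)=72.5944
t_6: node(6,0) S=29.9106 payoff=76.4994 vs cont=75.3672 → 76.4994 [stop]  node(6,1) S=42.6439 payoff=63.7661 vs cont=62.6340 → 63.7661 [stop]  node(6,2) S=60.7978 payoff=45.6122 vs cont=44.4801 → 45.6122 [stop]  node(6,3) S=86.6800 payoff=19.7300 vs cont=22.3647 → 22.3647 [wait]  node(6,4) S=123.5805 payoff=0.0000 vs cont=5.8275 → 5.8275 [wait]  node(6,5) S=176.1900 payoff=0.0000 vs cont=0.3830 → 0.3830 [wait]  node(6,6) S=251.1958 payoff=0.0000 vs cont=0.0000 → 0.0000 [wait]  ⇒ S*(6)=60.7978
t_5: node(5,0) S=35.7142 payoff=70.6958 vs cont=69.5637 → 70.6958 [stop]  node(5,1) S=50.9181 payoff=55.4919 vs cont=54.3598 → 55.4919 [stop]  node(5,2) S=72.5944 payoff=33.8156 vs cont=33.9501 → 33.9501 [wait]  node(5,3) S=103.4986 payoff=2.9114 vs cont=14.1761 → 14.1761 [wait]  node(5,4) S=147.5590 payoff=0.0000 vs cont=3.1479 → 3.1479 [wait]  node(5,5) S=210.3763 payoff=0.0000 vs cont=0.1948 → 0.1948 [wait]  ⇒ S*(5)=50.9181
t_4: node(4,0) S=42.6439 payoff=63.7661 vs cont=62.6340 → 63.7661 [stop]  node(4,1) S=60.7978 payoff=45.6122 vs cont=44.5448 → 45.6122 [stop]  node(4,2) S=86.6800 payoff=19.7300 vs cont=24.0820 → 24.0820 [wait]  node(4,3) S=123.5805 payoff=0.0000 vs cont=8.7232 → 8.7232 [wait]  node(4,4) S=176.1900 payoff=0.0000 vs cont=1.6946 → 1.6946 [wait]  ⇒ S*(4)=60.7978
t_3: node(3,0) S=50.9181 payoff=55.4919 vs cont=54.3598 → 55.4919 [stop]  node(3,1) S=72.5944 payoff=33.8156 vs cont=34.7758 → 34.7758 [wait]  node(3,2) S=103.4986 payoff=2.9114 vs cont=16.4417 → 16.4417 [wait]  node(3,3) S=147.5590 payoff=0.0000 vs cont=5.2512 → 5.2512 [wait]  ⇒ S*(3)=50.9181
t_2: node(2,0) S=60.7978 payoff=45.6122 vs cont=44.9417 → 45.6122 [stop]  node(2,1) S=86.6800 payoff=19.7300 vs cont=25.5912 → 25.5912 [wait]  node(2,2) S=123.5805 payoff=0.0000 vs cont=10.8867 → 10.8867 [wait]  ⇒ S*(2)=60.7978
t_1: node(1,0) S=72.5944 payoff=33.8156 vs cont=35.5013 → 35.5013 [wait]  node(1,1) S=103.4986 payoff=2.9114 vs cont=18.2494 → 18.2494 [wait]  ⇒ S*(1)=-
t_0: node(0,0) S=86.6800 payoff=19.7300 vs cont=26.8293 → 26.8293 [wait]  ⇒ S*(0)=-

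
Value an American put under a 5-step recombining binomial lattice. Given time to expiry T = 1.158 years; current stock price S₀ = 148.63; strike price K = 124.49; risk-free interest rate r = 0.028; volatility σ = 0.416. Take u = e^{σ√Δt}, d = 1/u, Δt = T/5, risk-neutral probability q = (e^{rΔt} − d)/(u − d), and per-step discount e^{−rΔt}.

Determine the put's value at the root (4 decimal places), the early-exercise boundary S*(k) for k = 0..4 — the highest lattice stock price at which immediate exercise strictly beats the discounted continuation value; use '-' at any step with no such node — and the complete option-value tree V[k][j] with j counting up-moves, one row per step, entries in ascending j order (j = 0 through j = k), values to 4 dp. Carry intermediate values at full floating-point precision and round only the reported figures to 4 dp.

Δt=0.23160  u=1.22165  d=0.81857  q=0.46626  discount=0.99354
step 5 (expiry): payoffs max(K−S,0) = 69.8665 42.9689 2.8263 0.0000 0.0000 0.0000
step 4: (k=4,j=0): S=66.7305, (K−S)⁺=57.7595, hold=56.9548 ⇒ V=57.7595 exercise | (k=4,j=1): S=99.5900, (K−S)⁺=24.9000, hold=24.0954 ⇒ V=24.9000 exercise | (k=4,j=2): S=148.6300, (K−S)⁺=0.0000, hold=1.4988 ⇒ V=1.4988 continue | (k=4,j=3): S=221.8183, (K−S)⁺=0.0000, hold=0.0000 ⇒ V=0.0000 continue | (k=4,j=4): S=331.0460, (K−S)⁺=0.0000, hold=0.0000 ⇒ V=0.0000 continue  boundary S*=99.5900
step 3: (k=3,j=0): S=81.5211, (K−S)⁺=42.9689, hold=42.1642 ⇒ V=42.9689 exercise | (k=3,j=1): S=121.6637, (K−S)⁺=2.8263, hold=13.8986 ⇒ V=13.8986 continue | (k=3,j=2): S=181.5733, (K−S)⁺=0.0000, hold=0.7948 ⇒ V=0.7948 continue | (k=3,j=3): S=270.9835, (K−S)⁺=0.0000, hold=0.0000 ⇒ V=0.0000 continue  boundary S*=81.5211
step 2: (k=2,j=0): S=99.5900, (K−S)⁺=24.9000, hold=29.2245 ⇒ V=29.2245 continue | (k=2,j=1): S=148.6300, (K−S)⁺=0.0000, hold=7.7385 ⇒ V=7.7385 continue | (k=2,j=2): S=221.8183, (K−S)⁺=0.0000, hold=0.4215 ⇒ V=0.4215 continue  boundary S*=-
step 1: (k=1,j=0): S=121.6637, (K−S)⁺=2.8263, hold=19.0824 ⇒ V=19.0824 continue | (k=1,j=1): S=181.5733, (K−S)⁺=0.0000, hold=4.2989 ⇒ V=4.2989 continue  boundary S*=-
step 0: (k=0,j=0): S=148.6300, (K−S)⁺=0.0000, hold=12.1107 ⇒ V=12.1107 continue  boundary S*=-

price = 12.1107
boundary = - - - 81.5211 99.5900
tree:
12.1107
19.0824 4.2989
29.2245 7.7385 0.4215
42.9689 13.8986 0.7948 0.0000
57.7595 24.9000 1.4988 0.0000 0.0000
69.8665 42.9689 2.8263 0.0000 0.0000 0.0000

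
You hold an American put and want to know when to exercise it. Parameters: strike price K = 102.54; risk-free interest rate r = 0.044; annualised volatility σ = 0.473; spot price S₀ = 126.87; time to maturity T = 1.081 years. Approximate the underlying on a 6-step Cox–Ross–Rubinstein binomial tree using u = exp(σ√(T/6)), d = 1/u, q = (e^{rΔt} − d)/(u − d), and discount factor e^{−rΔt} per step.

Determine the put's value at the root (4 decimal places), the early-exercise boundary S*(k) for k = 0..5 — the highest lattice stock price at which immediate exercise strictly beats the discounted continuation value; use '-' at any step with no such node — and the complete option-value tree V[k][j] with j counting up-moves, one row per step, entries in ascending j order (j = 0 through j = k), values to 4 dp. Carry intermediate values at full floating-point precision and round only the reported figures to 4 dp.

params: Δt=0.18017 u=1.22234 d=0.81810 q=0.46966 e^(-rΔt)=0.99210
t_6 payoffs: 64.5036 45.7089 17.6273 0.0000 0.0000 0.0000 0.0000
t_5: node(5,0) S=46.4936 payoff=56.0464 vs cont=55.2368 → 56.0464 [stop]  node(5,1) S=69.4671 payoff=33.0729 vs cont=32.2632 → 33.0729 [stop]  node(5,2) S=103.7924 payoff=0.0000 vs cont=9.2746 → 9.2746 [wait]  node(5,3) S=155.0787 payoff=0.0000 vs cont=0.0000 → 0.0000 [wait]  node(5,4) S=231.7067 payoff=0.0000 vs cont=0.0000 → 0.0000 [wait]  node(5,5) S=346.1984 payoff=0.0000 vs cont=0.0000 → 0.0000 [wait]  ⇒ S*(5)=69.4671
t_4: node(4,0) S=56.8311 payoff=45.7089 vs cont=44.8992 → 45.7089 [stop]  node(4,1) S=84.9127 payoff=17.6273 vs cont=21.7228 → 21.7228 [wait]  node(4,2) S=126.8700 payoff=0.0000 vs cont=4.8798 → 4.8798 [wait]  node(4,3) S=189.5594 payoff=0.0000 vs cont=0.0000 → 0.0000 [wait]  node(4,4) S=283.2251 payoff=0.0000 vs cont=0.0000 → 0.0000 [wait]  ⇒ S*(4)=56.8311
t_3: node(3,0) S=69.4671 payoff=33.0729 vs cont=34.1715 → 34.1715 [wait]  node(3,1) S=103.7924 payoff=0.0000 vs cont=13.7032 → 13.7032 [wait]  node(3,2) S=155.0787 payoff=0.0000 vs cont=2.5675 → 2.5675 [wait]  node(3,3) S=231.7067 payoff=0.0000 vs cont=0.0000 → 0.0000 [wait]  ⇒ S*(3)=-
t_2: node(2,0) S=84.9127 payoff=17.6273 vs cont=24.3644 → 24.3644 [wait]  node(2,1) S=126.8700 payoff=0.0000 vs cont=8.4063 → 8.4063 [wait]  node(2,2) S=189.5594 payoff=0.0000 vs cont=1.3509 → 1.3509 [wait]  ⇒ S*(2)=-
t_1: node(1,0) S=103.7924 payoff=0.0000 vs cont=16.7362 → 16.7362 [wait]  node(1,1) S=155.0787 payoff=0.0000 vs cont=5.0524 → 5.0524 [wait]  ⇒ S*(1)=-
t_0: node(0,0) S=126.8700 payoff=0.0000 vs cont=11.1599 → 11.1599 [wait]  ⇒ S*(0)=-

price = 11.1599
boundary = - - - - 56.8311 69.4671
tree:
11.1599
16.7362 5.0524
24.3644 8.4063 1.3509
34.1715 13.7032 2.5675 0.0000
45.7089 21.7228 4.8798 0.0000 0.0000
56.0464 33.0729 9.2746 0.0000 0.0000 0.0000
64.5036 45.7089 17.6273 0.0000 0.0000 0.0000 0.0000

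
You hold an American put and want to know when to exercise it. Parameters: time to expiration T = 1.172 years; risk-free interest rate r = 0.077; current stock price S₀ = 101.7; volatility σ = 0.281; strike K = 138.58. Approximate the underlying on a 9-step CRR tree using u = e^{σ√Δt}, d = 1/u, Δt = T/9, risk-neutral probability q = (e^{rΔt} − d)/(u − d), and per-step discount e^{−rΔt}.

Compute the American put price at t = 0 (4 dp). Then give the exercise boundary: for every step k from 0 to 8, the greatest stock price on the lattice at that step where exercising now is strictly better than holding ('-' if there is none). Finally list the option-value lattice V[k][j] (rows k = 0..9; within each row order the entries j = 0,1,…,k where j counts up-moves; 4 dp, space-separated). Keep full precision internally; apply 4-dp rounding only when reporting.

Δt=0.13022, u=1.10672, d=0.90357, q=0.52428, disc=e^(-rΔt)=0.99002
k=9 terminal: V=max(K-S,0) → 97.7505 88.5707 77.3269 63.5551 46.6870 26.0264 0.7205 0.0000 0.0000 0.0000
k=8: j=0 S=45.1869 intr=93.3931 cont=92.0105 V=93.3931[EX]; j=1 S=55.3464 intr=83.2336 cont=81.8510 V=83.2336[EX]; j=2 S=67.7902 intr=70.7898 cont=69.4072 V=70.7898[EX]; j=3 S=83.0317 intr=55.5483 cont=54.1657 V=55.5483[EX]; j=4 S=101.7000 intr=36.8800 cont=35.4974 V=36.8800[EX]; j=5 S=124.5656 intr=14.0144 cont=12.6318 V=14.0144[EX]; j=6 S=152.5721 intr=0.0000 cont=0.3393 V=0.3393[hold]; j=7 S=186.8755 intr=0.0000 cont=0.0000 V=0.0000[hold]; j=8 S=228.8914 intr=0.0000 cont=0.0000 V=0.0000[hold]  S*(8)=124.5656
k=7: j=0 S=50.0093 intr=88.5707 cont=87.1881 V=88.5707[EX]; j=1 S=61.2531 intr=77.3269 cont=75.9443 V=77.3269[EX]; j=2 S=75.0249 intr=63.5551 cont=62.1725 V=63.5551[EX]; j=3 S=91.8930 intr=46.6870 cont=45.3044 V=46.6870[EX]; j=4 S=112.5536 intr=26.0264 cont=24.6438 V=26.0264[EX]; j=5 S=137.8595 intr=0.7205 cont=6.7766 V=6.7766[hold]; j=6 S=168.8549 intr=0.0000 cont=0.1598 V=0.1598[hold]; j=7 S=206.8192 intr=0.0000 cont=0.0000 V=0.0000[hold]  S*(7)=112.5536
k=6: j=0 S=55.3464 intr=83.2336 cont=81.8510 V=83.2336[EX]; j=1 S=67.7902 intr=70.7898 cont=69.4072 V=70.7898[EX]; j=2 S=83.0317 intr=55.5483 cont=54.1657 V=55.5483[EX]; j=3 S=101.7000 intr=36.8800 cont=35.4974 V=36.8800[EX]; j=4 S=124.5656 intr=14.0144 cont=15.7752 V=15.7752[hold]; j=5 S=152.5721 intr=0.0000 cont=3.2746 V=3.2746[hold]; j=6 S=186.8755 intr=0.0000 cont=0.0753 V=0.0753[hold]  S*(6)=101.7000
k=5: j=0 S=61.2531 intr=77.3269 cont=75.9443 V=77.3269[EX]; j=1 S=75.0249 intr=63.5551 cont=62.1725 V=63.5551[EX]; j=2 S=91.8930 intr=46.6870 cont=45.3044 V=46.6870[EX]; j=3 S=112.5536 intr=26.0264 cont=25.5577 V=26.0264[EX]; j=4 S=137.8595 intr=0.7205 cont=9.1294 V=9.1294[hold]; j=5 S=168.8549 intr=0.0000 cont=1.5813 V=1.5813[hold]  S*(5)=112.5536
k=4: j=0 S=67.7902 intr=70.7898 cont=69.4072 V=70.7898[EX]; j=1 S=83.0317 intr=55.5483 cont=54.1657 V=55.5483[EX]; j=2 S=101.7000 intr=36.8800 cont=35.4974 V=36.8800[EX]; j=3 S=124.5656 intr=14.0144 cont=16.9964 V=16.9964[hold]; j=4 S=152.5721 intr=0.0000 cont=5.1205 V=5.1205[hold]  S*(4)=101.7000
k=3: j=0 S=75.0249 intr=63.5551 cont=62.1725 V=63.5551[EX]; j=1 S=91.8930 intr=46.6870 cont=45.3044 V=46.6870[EX]; j=2 S=112.5536 intr=26.0264 cont=26.1915 V=26.1915[hold]; j=3 S=137.8595 intr=0.7205 cont=10.6627 V=10.6627[hold]  S*(3)=91.8930
k=2: j=0 S=83.0317 intr=55.5483 cont=54.1657 V=55.5483[EX]; j=1 S=101.7000 intr=36.8800 cont=35.5831 V=36.8800[EX]; j=2 S=124.5656 intr=14.0144 cont=17.8700 V=17.8700[hold]  S*(2)=101.7000
k=1: j=0 S=91.8930 intr=46.6870 cont=45.3044 V=46.6870[EX]; j=1 S=112.5536 intr=26.0264 cont=26.6450 V=26.6450[hold]  S*(1)=91.8930
k=0: j=0 S=101.7000 intr=36.8800 cont=35.8185 V=36.8800[EX]  S*(0)=101.7000

price = 36.8800
boundary = 101.7000 91.8930 101.7000 91.8930 101.7000 112.5536 101.7000 112.5536 124.5656
tree:
36.8800
46.6870 26.6450
55.5483 36.8800 17.8700
63.5551 46.6870 26.1915 10.6627
70.7898 55.5483 36.8800 16.9964 5.1205
77.3269 63.5551 46.6870 26.0264 9.1294 1.5813
83.2336 70.7898 55.5483 36.8800 15.7752 3.2746 0.0753
88.5707 77.3269 63.5551 46.6870 26.0264 6.7766 0.1598 0.0000
93.3931 83.2336 70.7898 55.5483 36.8800 14.0144 0.3393 0.0000 0.0000
97.7505 88.5707 77.3269 63.5551 46.6870 26.0264 0.7205 0.0000 0.0000 0.0000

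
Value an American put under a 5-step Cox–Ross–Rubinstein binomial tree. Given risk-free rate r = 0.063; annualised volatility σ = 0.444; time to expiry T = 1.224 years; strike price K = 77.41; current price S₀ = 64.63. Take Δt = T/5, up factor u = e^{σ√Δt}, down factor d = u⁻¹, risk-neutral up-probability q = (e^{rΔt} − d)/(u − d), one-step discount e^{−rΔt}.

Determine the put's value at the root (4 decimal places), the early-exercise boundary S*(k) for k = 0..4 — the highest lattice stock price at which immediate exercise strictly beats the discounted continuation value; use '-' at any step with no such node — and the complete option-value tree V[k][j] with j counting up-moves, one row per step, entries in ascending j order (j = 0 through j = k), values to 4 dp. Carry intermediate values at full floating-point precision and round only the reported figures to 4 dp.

price = 17.9791
boundary = - - 41.6508 51.8834 41.6508
tree:
17.9791
25.9701 9.9175
35.7592 16.2220 3.4192
43.9737 25.5266 6.6827 0.0000
50.5681 35.7592 13.0608 0.0000 0.0000
55.8620 43.9737 25.5266 0.0000 0.0000 0.0000

Δt=0.24480, u=1.24568, d=0.80278, q=0.48039, disc=e^(-rΔt)=0.98470
k=5 terminal: V=max(K-S,0) → 55.8620 43.9737 25.5266 0.0000 0.0000 0.0000
k=4: j=0 S=26.8419 intr=50.5681 cont=49.3835 V=50.5681[EX]; j=1 S=41.6508 intr=35.7592 cont=34.5745 V=35.7592[EX]; j=2 S=64.6300 intr=12.7800 cont=13.0608 V=13.0608[hold]; j=3 S=100.2871 intr=0.0000 cont=0.0000 V=0.0000[hold]; j=4 S=155.6166 intr=0.0000 cont=0.0000 V=0.0000[hold]  S*(4)=41.6508
k=3: j=0 S=33.4363 intr=43.9737 cont=42.7890 V=43.9737[EX]; j=1 S=51.8834 intr=25.5266 cont=24.4747 V=25.5266[EX]; j=2 S=80.5081 intr=0.0000 cont=6.6827 V=6.6827[hold]; j=3 S=124.9253 intr=0.0000 cont=0.0000 V=0.0000[hold]  S*(3)=51.8834
k=2: j=0 S=41.6508 intr=35.7592 cont=34.5745 V=35.7592[EX]; j=1 S=64.6300 intr=12.7800 cont=16.2220 V=16.2220[hold]; j=2 S=100.2871 intr=0.0000 cont=3.4192 V=3.4192[hold]  S*(2)=41.6508
k=1: j=0 S=51.8834 intr=25.5266 cont=25.9701 V=25.9701[hold]; j=1 S=80.5081 intr=0.0000 cont=9.9175 V=9.9175[hold]  S*(1)=-
k=0: j=0 S=64.6300 intr=12.7800 cont=17.9791 V=17.9791[hold]  S*(0)=-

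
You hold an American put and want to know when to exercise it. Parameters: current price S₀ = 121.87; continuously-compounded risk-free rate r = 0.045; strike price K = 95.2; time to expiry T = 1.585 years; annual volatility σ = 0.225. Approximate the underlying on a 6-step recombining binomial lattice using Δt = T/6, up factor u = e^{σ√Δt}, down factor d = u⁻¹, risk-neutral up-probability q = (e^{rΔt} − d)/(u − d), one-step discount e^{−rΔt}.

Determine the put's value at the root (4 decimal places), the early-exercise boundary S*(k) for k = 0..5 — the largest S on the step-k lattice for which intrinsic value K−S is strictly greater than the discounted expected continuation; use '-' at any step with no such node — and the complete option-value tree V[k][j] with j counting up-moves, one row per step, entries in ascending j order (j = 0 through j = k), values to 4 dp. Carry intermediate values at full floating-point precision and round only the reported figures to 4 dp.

params: Δt=0.26417 u=1.12260 d=0.89079 q=0.52271 e^(-rΔt)=0.98818
t_6 payoffs: 34.3085 18.4633 0.0000 0.0000 0.0000 0.0000 0.0000
t_5: node(5,0) S=68.3565 payoff=26.8435 vs cont=25.7185 → 26.8435 [stop]  node(5,1) S=86.1443 payoff=9.0557 vs cont=8.7082 → 9.0557 [stop]  node(5,2) S=108.5609 payoff=0.0000 vs cont=0.0000 → 0.0000 [wait]  node(5,3) S=136.8107 payoff=0.0000 vs cont=0.0000 → 0.0000 [wait]  node(5,4) S=172.4118 payoff=0.0000 vs cont=0.0000 → 0.0000 [wait]  node(5,5) S=217.2769 payoff=0.0000 vs cont=0.0000 → 0.0000 [wait]  ⇒ S*(5)=86.1443
t_4: node(4,0) S=76.7367 payoff=18.4633 vs cont=17.3383 → 18.4633 [stop]  node(4,1) S=96.7053 payoff=0.0000 vs cont=4.2711 → 4.2711 [wait]  node(4,2) S=121.8700 payoff=0.0000 vs cont=0.0000 → 0.0000 [wait]  node(4,3) S=153.5831 payoff=0.0000 vs cont=0.0000 → 0.0000 [wait]  node(4,4) S=193.5487 payoff=0.0000 vs cont=0.0000 → 0.0000 [wait]  ⇒ S*(4)=76.7367
t_3: node(3,0) S=86.1443 payoff=9.0557 vs cont=10.9144 → 10.9144 [wait]  node(3,1) S=108.5609 payoff=0.0000 vs cont=2.0145 → 2.0145 [wait]  node(3,2) S=136.8107 payoff=0.0000 vs cont=0.0000 → 0.0000 [wait]  node(3,3) S=172.4118 payoff=0.0000 vs cont=0.0000 → 0.0000 [wait]  ⇒ S*(3)=-
t_2: node(2,0) S=96.7053 payoff=0.0000 vs cont=6.1883 → 6.1883 [wait]  node(2,1) S=121.8700 payoff=0.0000 vs cont=0.9501 → 0.9501 [wait]  node(2,2) S=153.5831 payoff=0.0000 vs cont=0.0000 → 0.0000 [wait]  ⇒ S*(2)=-
t_1: node(1,0) S=108.5609 payoff=0.0000 vs cont=3.4095 → 3.4095 [wait]  node(1,1) S=136.8107 payoff=0.0000 vs cont=0.4481 → 0.4481 [wait]  ⇒ S*(1)=-
t_0: node(0,0) S=121.8700 payoff=0.0000 vs cont=1.8395 → 1.8395 [wait]  ⇒ S*(0)=-

price = 1.8395
boundary = - - - - 76.7367 86.1443
tree:
1.8395
3.4095 0.4481
6.1883 0.9501 0.0000
10.9144 2.0145 0.0000 0.0000
18.4633 4.2711 0.0000 0.0000 0.0000
26.8435 9.0557 0.0000 0.0000 0.0000 0.0000
34.3085 18.4633 0.0000 0.0000 0.0000 0.0000 0.0000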